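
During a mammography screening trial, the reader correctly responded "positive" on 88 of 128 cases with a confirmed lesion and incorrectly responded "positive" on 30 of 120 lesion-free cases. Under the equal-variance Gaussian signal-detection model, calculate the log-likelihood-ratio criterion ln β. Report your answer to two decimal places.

H = 88/128 = 0.6875
FA = 30/120 = 0.2500
z(H) = 0.489
z(FA) = -0.674
ln β = −½·[z(H)² − z(FA)²] = −0.5 × (0.239 − 0.454) = 0.1075

ln β = 0.11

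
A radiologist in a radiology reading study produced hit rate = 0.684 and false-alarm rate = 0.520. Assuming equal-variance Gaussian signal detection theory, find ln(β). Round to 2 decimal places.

z(0.684) = 0.479, z(0.520) = 0.050
ln β = −½·[z(H)² − z(FA)²] = −0.5 × (0.229 − 0.003) = -0.113

ln β = -0.11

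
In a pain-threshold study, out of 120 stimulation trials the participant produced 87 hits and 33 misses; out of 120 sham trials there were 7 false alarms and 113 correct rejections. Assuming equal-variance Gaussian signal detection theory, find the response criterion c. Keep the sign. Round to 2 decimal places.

c = 0.49

H = 87/120 = 0.7250
FA = 7/120 = 0.0583
Φ⁻¹(H) = 0.5978
Φ⁻¹(FA) = -1.5692
c = −½·[z(H) + z(FA)] = −0.5 × (0.5978 + (-1.5692)) = 0.4857
c > 0: the participant has a conservative response bias.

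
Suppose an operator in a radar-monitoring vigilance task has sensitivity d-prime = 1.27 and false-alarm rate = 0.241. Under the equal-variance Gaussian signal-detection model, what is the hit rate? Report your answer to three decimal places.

hit rate = 0.715

z(false-alarm rate) = z(0.241) = -0.7031
z(H) = z(FA) + d' = -0.7031 + 1.27 = 0.5669
hit rate = Φ(0.5669) = 0.7146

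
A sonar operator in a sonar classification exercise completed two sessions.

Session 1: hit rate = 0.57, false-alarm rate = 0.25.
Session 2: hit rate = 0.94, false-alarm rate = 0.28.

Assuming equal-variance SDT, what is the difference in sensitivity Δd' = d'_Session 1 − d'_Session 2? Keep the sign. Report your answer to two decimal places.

Session 1: z(0.57) = 0.176, z(0.25) = -0.674, d' = 0.850
Session 2: z(0.94) = 1.555, z(0.28) = -0.583, d' = 2.138
Δd' = d'_Session 1 − d'_Session 2 = 0.850 − 2.138 = -1.288
Session 2 has the higher sensitivity.

Δd' = -1.29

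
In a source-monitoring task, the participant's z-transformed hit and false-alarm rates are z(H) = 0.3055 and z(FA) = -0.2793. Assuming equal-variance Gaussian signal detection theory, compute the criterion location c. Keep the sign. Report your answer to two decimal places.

c = −½·[z(H) + z(FA)] = −½·(0.3055 + (-0.2793)) = -0.0131

c = -0.01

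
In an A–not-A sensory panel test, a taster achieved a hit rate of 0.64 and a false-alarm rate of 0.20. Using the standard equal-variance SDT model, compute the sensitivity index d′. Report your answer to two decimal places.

Φ⁻¹(H) = 0.358
Φ⁻¹(FA) = -0.842
d' = z(H) − z(FA) = 0.358 − (-0.842) = 1.200

d′ = 1.20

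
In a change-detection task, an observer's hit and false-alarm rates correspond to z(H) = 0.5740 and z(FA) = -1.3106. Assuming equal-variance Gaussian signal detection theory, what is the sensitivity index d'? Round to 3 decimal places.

d' = z(H) − z(FA) = 0.5740 − (-1.3106) = 1.8846

d' = 1.885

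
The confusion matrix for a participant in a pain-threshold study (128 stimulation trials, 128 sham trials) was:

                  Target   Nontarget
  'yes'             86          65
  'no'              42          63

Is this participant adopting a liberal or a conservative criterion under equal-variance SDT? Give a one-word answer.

z(H) = 0.445, z(FA) = 0.020
c = −½·(z(H) + z(FA)) = -0.2325
c < 0 → liberal criterion (biased toward responding “yes”).

liberal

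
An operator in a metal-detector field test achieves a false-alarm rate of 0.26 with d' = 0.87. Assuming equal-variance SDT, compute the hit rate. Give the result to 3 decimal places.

z(false-alarm rate) = z(0.26) = -0.6433
z(H) = z(FA) + d' = -0.6433 + 0.87 = 0.2267
hit rate = Φ(0.2267) = 0.5897

hit rate = 0.590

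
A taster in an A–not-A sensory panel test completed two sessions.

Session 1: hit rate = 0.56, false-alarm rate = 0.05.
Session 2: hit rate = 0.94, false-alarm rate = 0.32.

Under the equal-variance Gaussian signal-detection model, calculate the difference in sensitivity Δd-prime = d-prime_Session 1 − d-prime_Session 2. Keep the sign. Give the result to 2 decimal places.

Session 1: z(0.56) = 0.151, z(0.05) = -1.645, d' = 1.796
Session 2: z(0.94) = 1.555, z(0.32) = -0.468, d' = 2.023
Δd' = d'_Session 1 − d'_Session 2 = 1.796 − 2.023 = -0.227
Session 2 has the higher sensitivity.

Δd-prime = -0.23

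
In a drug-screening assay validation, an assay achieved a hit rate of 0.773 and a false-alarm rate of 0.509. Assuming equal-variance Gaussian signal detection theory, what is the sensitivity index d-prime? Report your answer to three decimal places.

z(0.773) = 0.7488, z(0.509) = 0.0226
d' = z(H) − z(FA) = 0.7488 − 0.0226 = 0.7262

d-prime = 0.726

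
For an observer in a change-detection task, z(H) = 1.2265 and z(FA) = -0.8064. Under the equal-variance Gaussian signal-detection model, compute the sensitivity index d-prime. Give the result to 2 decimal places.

d' = z(H) − z(FA) = 1.2265 − (-0.8064) = 2.0329

d-prime = 2.03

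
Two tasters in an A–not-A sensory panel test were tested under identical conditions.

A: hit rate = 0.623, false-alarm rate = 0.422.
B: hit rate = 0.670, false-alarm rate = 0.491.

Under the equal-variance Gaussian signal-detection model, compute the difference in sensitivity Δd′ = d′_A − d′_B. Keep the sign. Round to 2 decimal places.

Δd′ = 0.05

A: z(0.623) = 0.313, z(0.422) = -0.197, d' = 0.510
B: z(0.670) = 0.440, z(0.491) = -0.023, d' = 0.463
Δd' = d'_A − d'_B = 0.510 − 0.463 = 0.047
A has the higher sensitivity.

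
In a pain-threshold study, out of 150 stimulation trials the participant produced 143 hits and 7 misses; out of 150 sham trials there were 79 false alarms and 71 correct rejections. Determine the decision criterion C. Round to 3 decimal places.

C = -0.872

H = 143/150 = 0.9533
FA = 79/150 = 0.5267
z(H) = z(0.9533) = 1.6777
z(FA) = z(0.5267) = 0.0670
c = −½·[z(H) + z(FA)] = −0.5 × (1.6777 + 0.0670) = -0.87235
c < 0: the participant has a liberal response bias.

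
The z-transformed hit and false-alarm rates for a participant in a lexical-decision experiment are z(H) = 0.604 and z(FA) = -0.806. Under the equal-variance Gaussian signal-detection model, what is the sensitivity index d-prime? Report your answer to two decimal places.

d-prime = 1.41

d' = z(H) − z(FA) = 0.604 − (-0.806) = 1.410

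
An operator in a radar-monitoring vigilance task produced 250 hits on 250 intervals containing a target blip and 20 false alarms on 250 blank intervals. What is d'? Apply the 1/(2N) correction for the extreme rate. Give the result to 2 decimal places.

The hit rate is 250/250 = 1, so apply the 1/(2N) correction: H → 1 − 1/(2·250) = 0.99800.
z(H) = z(0.99800) = 2.878
z(FA) = z(0.08000) = -1.405
d' = 2.878 − (-1.405) = 4.283

d' = 4.28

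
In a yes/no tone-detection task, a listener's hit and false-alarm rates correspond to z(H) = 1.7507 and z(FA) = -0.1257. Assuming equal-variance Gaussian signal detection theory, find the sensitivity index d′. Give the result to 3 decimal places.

d' = z(H) − z(FA) = 1.7507 − (-0.1257) = 1.8764

d′ = 1.876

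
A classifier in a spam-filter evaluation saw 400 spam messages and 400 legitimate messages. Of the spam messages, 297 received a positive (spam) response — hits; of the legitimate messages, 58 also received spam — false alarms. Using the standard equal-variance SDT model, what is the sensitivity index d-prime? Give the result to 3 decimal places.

d-prime = 1.709

H = 297/400 = 0.7425
FA = 58/400 = 0.1450
z(H) = 0.6511
z(FA) = -1.0581
d' = z(H) − z(FA) = 0.6511 − (-1.0581) = 1.7092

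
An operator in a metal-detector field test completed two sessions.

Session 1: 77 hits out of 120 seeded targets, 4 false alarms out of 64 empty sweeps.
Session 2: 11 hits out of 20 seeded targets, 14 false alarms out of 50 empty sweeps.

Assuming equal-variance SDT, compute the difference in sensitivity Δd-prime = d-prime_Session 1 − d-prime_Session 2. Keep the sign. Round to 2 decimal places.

Session 1: z(0.6417) = 0.363, z(0.0625) = -1.534, d' = 1.897
Session 2: z(0.5500) = 0.126, z(0.2800) = -0.583, d' = 0.709
Δd' = d'_Session 1 − d'_Session 2 = 1.897 − 0.709 = 1.188
Session 1 has the higher sensitivity.

Δd-prime = 1.19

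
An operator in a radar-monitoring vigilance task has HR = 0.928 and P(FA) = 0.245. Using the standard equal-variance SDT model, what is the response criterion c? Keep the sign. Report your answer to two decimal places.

Φ⁻¹(0.928) = 1.461, Φ⁻¹(0.245) = -0.690
c = −½·[z(H) + z(FA)] = −0.5 × (1.461 + (-0.690)) = -0.3855

c = -0.39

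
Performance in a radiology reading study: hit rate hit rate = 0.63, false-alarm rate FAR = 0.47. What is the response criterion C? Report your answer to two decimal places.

C = -0.13

z(H) = z(0.63) = 0.3319
z(FA) = z(0.47) = -0.0753
c = −½·[z(H) + z(FA)] = −0.5 × (0.3319 + (-0.0753)) = -0.1283
c < 0: the radiologist has a liberal response bias.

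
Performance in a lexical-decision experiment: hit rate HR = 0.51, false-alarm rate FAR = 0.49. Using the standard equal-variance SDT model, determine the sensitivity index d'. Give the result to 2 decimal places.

d' = 0.05

z(H) = z(0.51) = 0.0251
z(FA) = z(0.49) = -0.0251
d' = z(H) − z(FA) = 0.0251 − (-0.0251) = 0.0502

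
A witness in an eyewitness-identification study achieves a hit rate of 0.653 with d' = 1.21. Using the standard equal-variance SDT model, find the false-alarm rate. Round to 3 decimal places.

false-alarm rate = 0.207

z(hit rate) = z(0.653) = 0.3934
z(FA) = z(H) − d' = 0.3934 − 1.21 = -0.8166
false-alarm rate = Φ(-0.8166) = 0.2071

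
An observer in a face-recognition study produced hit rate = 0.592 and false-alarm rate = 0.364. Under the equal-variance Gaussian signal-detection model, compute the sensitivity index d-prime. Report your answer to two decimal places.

z(H) = 0.2327
z(FA) = -0.3478
d' = z(H) − z(FA) = 0.2327 − (-0.3478) = 0.5805

d-prime = 0.58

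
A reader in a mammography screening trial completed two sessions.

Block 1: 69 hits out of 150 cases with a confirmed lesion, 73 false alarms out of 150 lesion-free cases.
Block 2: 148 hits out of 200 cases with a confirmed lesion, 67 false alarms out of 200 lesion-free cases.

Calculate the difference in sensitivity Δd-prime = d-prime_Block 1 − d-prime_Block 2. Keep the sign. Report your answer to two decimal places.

Block 1: z(0.4600) = -0.100, z(0.4867) = -0.033, d' = -0.067
Block 2: z(0.7400) = 0.643, z(0.3350) = -0.426, d' = 1.069
Δd' = d'_Block 1 − d'_Block 2 = -0.067 − 1.069 = -1.136
Block 2 has the higher sensitivity.

Δd-prime = -1.14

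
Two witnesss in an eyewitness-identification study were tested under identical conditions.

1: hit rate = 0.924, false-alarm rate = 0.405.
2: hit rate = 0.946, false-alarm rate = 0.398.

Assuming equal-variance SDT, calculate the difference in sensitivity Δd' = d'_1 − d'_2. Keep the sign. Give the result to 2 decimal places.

Δd' = -0.19

1: z(0.924) = 1.433, z(0.405) = -0.240, d' = 1.673
2: z(0.946) = 1.607, z(0.398) = -0.259, d' = 1.866
Δd' = d'_1 − d'_2 = 1.673 − 1.866 = -0.193
2 has the higher sensitivity.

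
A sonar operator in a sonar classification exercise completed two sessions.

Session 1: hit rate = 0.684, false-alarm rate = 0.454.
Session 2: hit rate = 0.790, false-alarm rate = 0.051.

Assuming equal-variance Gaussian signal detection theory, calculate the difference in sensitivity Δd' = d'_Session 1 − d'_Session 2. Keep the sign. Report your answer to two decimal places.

Session 1: z(0.684) = 0.479, z(0.454) = -0.116, d' = 0.595
Session 2: z(0.790) = 0.806, z(0.051) = -1.635, d' = 2.441
Δd' = d'_Session 1 − d'_Session 2 = 0.595 − 2.441 = -1.846
Session 2 has the higher sensitivity.

Δd' = -1.85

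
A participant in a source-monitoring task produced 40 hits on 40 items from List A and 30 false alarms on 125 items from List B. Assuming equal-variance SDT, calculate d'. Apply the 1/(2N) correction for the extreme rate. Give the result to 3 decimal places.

d' = 2.948

The hit rate is 40/40 = 1, so apply the 1/(2N) correction: H → 1 − 1/(2·40) = 0.98750.
z(H) = z(0.98750) = 2.2414
z(FA) = z(0.24000) = -0.7063
d' = 2.2414 − (-0.7063) = 2.9477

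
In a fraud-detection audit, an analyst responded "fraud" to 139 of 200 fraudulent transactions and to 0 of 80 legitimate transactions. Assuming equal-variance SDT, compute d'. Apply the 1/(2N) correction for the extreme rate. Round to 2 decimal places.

d' = 3.01

The false-alarm rate is 0/80 = 0, so apply the 1/(2N) correction: FA → 1/(2·80) = 0.00625.
z(H) = z(0.69500) = 0.510
z(FA) = z(0.00625) = -2.498
d' = 0.510 − (-2.498) = 3.008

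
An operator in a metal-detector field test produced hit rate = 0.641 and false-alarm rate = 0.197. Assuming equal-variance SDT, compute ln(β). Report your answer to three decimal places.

ln β = 0.298

z(H) = z(0.641) = 0.3611
z(FA) = z(0.197) = -0.8524
ln β = −½·[z(H)² − z(FA)²] = −0.5 × (0.1304 − 0.7266) = 0.2981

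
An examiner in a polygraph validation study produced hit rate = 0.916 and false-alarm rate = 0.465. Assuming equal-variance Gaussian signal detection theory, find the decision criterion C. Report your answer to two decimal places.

C = -0.65

z(H) = z(0.916) = 1.3787
z(FA) = z(0.465) = -0.0878
c = −½·[z(H) + z(FA)] = −0.5 × (1.3787 + (-0.0878)) = -0.64545
c < 0: the examiner has a liberal response bias.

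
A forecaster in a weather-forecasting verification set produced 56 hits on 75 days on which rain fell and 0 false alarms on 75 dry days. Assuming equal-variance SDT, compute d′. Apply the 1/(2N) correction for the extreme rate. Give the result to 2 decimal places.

d′ = 3.14

The false-alarm rate is 0/75 = 0, so apply the 1/(2N) correction: FA → 1/(2·75) = 0.00667.
z(H) = z(0.74667) = 0.664
z(FA) = z(0.00667) = -2.475
d' = 0.664 − (-2.475) = 3.139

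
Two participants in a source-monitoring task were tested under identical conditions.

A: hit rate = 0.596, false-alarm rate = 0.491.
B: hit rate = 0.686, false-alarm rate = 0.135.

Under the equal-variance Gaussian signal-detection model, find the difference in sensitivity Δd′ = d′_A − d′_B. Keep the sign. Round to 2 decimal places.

Δd′ = -1.32

A: z(0.596) = 0.243, z(0.491) = -0.023, d' = 0.266
B: z(0.686) = 0.485, z(0.135) = -1.103, d' = 1.588
Δd' = d'_A − d'_B = 0.266 − 1.588 = -1.322
B has the higher sensitivity.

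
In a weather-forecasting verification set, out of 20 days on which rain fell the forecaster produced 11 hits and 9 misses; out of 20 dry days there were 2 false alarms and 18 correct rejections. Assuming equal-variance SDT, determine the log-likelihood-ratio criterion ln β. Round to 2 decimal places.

H = 11/20 = 0.5500
FA = 2/20 = 0.1000
Φ⁻¹(H) = Φ⁻¹(0.5500) = 0.126
Φ⁻¹(FA) = Φ⁻¹(0.1000) = -1.282
ln β = −½·[z(H)² − z(FA)²] = −0.5 × (0.016 − 1.644) = 0.814

ln β = 0.81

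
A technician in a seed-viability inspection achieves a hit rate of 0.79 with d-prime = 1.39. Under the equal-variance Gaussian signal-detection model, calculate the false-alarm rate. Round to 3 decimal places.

z(hit rate) = z(0.79) = 0.8064
z(FA) = z(H) − d' = 0.8064 − 1.39 = -0.5836
false-alarm rate = Φ(-0.5836) = 0.2797

false-alarm rate = 0.280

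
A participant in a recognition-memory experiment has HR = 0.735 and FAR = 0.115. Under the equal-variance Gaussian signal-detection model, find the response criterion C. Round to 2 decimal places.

z(H) = z(0.735) = 0.628
z(FA) = z(0.115) = -1.200
c = −½·[z(H) + z(FA)] = −0.5 × (0.628 + (-1.200)) = 0.286

C = 0.29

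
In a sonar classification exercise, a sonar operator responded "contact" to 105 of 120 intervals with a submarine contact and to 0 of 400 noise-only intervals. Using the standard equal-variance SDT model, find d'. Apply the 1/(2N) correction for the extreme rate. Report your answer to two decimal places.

d' = 4.17

The false-alarm rate is 0/400 = 0, so apply the 1/(2N) correction: FA → 1/(2·400) = 0.00125.
z(H) = z(0.87500) = 1.150
z(FA) = z(0.00125) = -3.023
d' = 1.150 − (-3.023) = 4.173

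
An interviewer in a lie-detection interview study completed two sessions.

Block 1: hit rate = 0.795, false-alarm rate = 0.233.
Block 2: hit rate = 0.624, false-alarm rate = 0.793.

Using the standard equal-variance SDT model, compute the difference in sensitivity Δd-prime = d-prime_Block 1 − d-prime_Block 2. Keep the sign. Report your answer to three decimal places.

Block 1: z(0.795) = 0.8239, z(0.233) = -0.7290, d' = 1.5529
Block 2: z(0.624) = 0.3160, z(0.793) = 0.8169, d' = -0.5009
Δd' = d'_Block 1 − d'_Block 2 = 1.5529 − (-0.5009) = 2.0538
Block 1 has the higher sensitivity.

Δd-prime = 2.054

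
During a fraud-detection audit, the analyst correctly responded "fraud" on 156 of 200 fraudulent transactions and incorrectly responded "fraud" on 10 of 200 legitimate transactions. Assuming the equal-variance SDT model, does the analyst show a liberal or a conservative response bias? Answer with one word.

conservative

z(H) = 0.772, z(FA) = -1.645
c = −½·(z(H) + z(FA)) = 0.4365
c > 0 → conservative criterion (biased toward responding “no”).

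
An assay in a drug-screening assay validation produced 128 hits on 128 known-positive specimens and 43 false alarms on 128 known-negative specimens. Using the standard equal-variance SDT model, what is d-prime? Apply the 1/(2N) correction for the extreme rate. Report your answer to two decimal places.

d-prime = 3.08

The hit rate is 128/128 = 1, so apply the 1/(2N) correction: H → 1 − 1/(2·128) = 0.99609.
z(H) = z(0.99609) = 2.660
z(FA) = z(0.33594) = -0.424
d' = 2.660 − (-0.424) = 3.084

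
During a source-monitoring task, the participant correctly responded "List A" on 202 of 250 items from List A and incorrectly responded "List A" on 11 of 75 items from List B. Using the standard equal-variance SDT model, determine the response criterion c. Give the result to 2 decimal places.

H = 202/250 = 0.8080
FA = 11/75 = 0.1467
Φ⁻¹(H) = Φ⁻¹(0.8080) = 0.8705
Φ⁻¹(FA) = Φ⁻¹(0.1467) = -1.0507
c = −½·[z(H) + z(FA)] = −0.5 × (0.8705 + (-1.0507)) = 0.0901

c = 0.09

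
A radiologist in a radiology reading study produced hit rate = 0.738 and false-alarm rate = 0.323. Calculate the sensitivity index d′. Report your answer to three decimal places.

d′ = 1.097

z(H) = z(0.738) = 0.6372
z(FA) = z(0.323) = -0.4593
d' = z(H) − z(FA) = 0.6372 − (-0.4593) = 1.0965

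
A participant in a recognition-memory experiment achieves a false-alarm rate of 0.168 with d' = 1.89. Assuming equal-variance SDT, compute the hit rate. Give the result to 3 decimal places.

z(false-alarm rate) = z(0.168) = -0.9621
z(H) = z(FA) + d' = -0.9621 + 1.89 = 0.9279
hit rate = Φ(0.9279) = 0.8233

hit rate = 0.823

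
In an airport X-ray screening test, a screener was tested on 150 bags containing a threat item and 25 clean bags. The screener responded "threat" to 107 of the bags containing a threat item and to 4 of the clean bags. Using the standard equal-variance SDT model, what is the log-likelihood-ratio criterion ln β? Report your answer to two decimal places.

H = 107/150 = 0.7133
FA = 4/25 = 0.1600
z(H) = z(0.7133) = 0.563
z(FA) = z(0.1600) = -0.994
ln β = −½·[z(H)² − z(FA)²] = −0.5 × (0.317 − 0.988) = 0.3355

ln β = 0.34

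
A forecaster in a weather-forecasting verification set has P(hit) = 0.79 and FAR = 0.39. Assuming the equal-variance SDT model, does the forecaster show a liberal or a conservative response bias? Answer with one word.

z(H) = 0.806, z(FA) = -0.279
c = −½·(z(H) + z(FA)) = -0.2635
c < 0 → liberal criterion (biased toward responding “yes”).

liberal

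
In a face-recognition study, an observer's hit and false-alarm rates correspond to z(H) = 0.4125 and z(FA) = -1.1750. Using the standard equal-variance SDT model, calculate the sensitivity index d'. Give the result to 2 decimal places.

d' = 1.59

d' = z(H) − z(FA) = 0.4125 − (-1.1750) = 1.5875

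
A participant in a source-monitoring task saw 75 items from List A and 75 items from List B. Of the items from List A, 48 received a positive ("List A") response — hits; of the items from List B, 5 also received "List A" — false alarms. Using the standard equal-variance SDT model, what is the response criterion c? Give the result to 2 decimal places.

c = 0.57

H = 48/75 = 0.6400
FA = 5/75 = 0.0667
z(0.6400) = 0.3585, z(0.0667) = -1.5008
c = −½·[z(H) + z(FA)] = −0.5 × (0.3585 + (-1.5008)) = 0.57115
c > 0: the participant has a conservative response bias.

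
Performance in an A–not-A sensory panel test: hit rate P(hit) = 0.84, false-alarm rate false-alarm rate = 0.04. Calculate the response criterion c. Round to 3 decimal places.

c = 0.378

z(H) = z(0.84) = 0.9945
z(FA) = z(0.04) = -1.7507
c = −½·[z(H) + z(FA)] = −0.5 × (0.9945 + (-1.7507)) = 0.3781
c > 0: the taster has a conservative response bias.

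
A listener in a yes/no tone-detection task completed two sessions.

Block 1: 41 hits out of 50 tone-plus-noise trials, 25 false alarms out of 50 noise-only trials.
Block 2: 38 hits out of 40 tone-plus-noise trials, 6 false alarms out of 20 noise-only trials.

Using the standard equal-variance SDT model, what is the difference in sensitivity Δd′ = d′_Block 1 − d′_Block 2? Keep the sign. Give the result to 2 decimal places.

Δd′ = -1.25

Block 1: z(0.8200) = 0.915, z(0.5000) = 0.000, d' = 0.915
Block 2: z(0.9500) = 1.645, z(0.3000) = -0.524, d' = 2.169
Δd' = d'_Block 1 − d'_Block 2 = 0.915 − 2.169 = -1.254
Block 2 has the higher sensitivity.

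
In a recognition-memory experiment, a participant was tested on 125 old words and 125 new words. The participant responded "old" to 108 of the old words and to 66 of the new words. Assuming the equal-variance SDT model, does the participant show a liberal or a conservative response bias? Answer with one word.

liberal

z(H) = 1.098, z(FA) = 0.070
c = −½·(z(H) + z(FA)) = -0.584
c < 0 → liberal criterion (biased toward responding “yes”).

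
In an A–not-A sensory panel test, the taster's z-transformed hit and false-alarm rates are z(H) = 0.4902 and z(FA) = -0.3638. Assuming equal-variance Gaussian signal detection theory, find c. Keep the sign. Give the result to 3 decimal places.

c = −½·[z(H) + z(FA)] = −½·(0.4902 + (-0.3638)) = -0.0632

c = -0.063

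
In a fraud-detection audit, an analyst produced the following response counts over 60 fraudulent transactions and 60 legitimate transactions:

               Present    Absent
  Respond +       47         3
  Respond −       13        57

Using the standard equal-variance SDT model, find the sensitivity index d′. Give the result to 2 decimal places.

d′ = 2.43

H = 47/60 = 0.7833
FA = 3/60 = 0.0500
z(0.7833) = 0.783, z(0.0500) = -1.645
d' = z(H) − z(FA) = 0.783 − (-1.645) = 2.428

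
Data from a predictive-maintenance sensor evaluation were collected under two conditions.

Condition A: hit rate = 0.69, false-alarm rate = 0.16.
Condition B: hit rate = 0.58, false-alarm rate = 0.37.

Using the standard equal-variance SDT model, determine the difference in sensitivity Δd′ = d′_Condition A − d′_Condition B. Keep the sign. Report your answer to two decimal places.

Condition A: z(0.69) = 0.496, z(0.16) = -0.994, d' = 1.490
Condition B: z(0.58) = 0.202, z(0.37) = -0.332, d' = 0.534
Δd' = d'_Condition A − d'_Condition B = 1.490 − 0.534 = 0.956
Condition A has the higher sensitivity.

Δd′ = 0.96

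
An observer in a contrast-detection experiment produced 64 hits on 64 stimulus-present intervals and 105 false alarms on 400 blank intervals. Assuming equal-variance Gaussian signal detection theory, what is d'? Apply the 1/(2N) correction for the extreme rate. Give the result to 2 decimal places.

The hit rate is 64/64 = 1, so apply the 1/(2N) correction: H → 1 − 1/(2·64) = 0.99219.
z(H) = z(0.99219) = 2.418
z(FA) = z(0.26250) = -0.636
d' = 2.418 − (-0.636) = 3.054

d' = 3.05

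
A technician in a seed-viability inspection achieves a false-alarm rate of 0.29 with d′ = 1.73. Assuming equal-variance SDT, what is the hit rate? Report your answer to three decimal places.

hit rate = 0.880

z(false-alarm rate) = z(0.29) = -0.5534
z(H) = z(FA) + d' = -0.5534 + 1.73 = 1.1766
hit rate = Φ(1.1766) = 0.8803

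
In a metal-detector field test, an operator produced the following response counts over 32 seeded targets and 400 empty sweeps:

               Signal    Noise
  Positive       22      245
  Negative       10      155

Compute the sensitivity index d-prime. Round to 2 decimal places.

d-prime = 0.20

H = 22/32 = 0.6875
FA = 245/400 = 0.6125
Φ⁻¹(H) = Φ⁻¹(0.6875) = 0.489
Φ⁻¹(FA) = Φ⁻¹(0.6125) = 0.286
d' = z(H) − z(FA) = 0.489 − 0.286 = 0.203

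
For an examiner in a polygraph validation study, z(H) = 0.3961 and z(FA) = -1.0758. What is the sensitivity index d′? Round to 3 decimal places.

d' = z(H) − z(FA) = 0.3961 − (-1.0758) = 1.4719

d′ = 1.472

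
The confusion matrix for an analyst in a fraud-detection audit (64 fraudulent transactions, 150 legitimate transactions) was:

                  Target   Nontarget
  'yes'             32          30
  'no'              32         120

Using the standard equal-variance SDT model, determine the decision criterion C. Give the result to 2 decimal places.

C = 0.42

H = 32/64 = 0.5000
FA = 30/150 = 0.2000
z(H) = z(0.5000) = 0.000
z(FA) = z(0.2000) = -0.842
c = −½·[z(H) + z(FA)] = −0.5 × (0.000 + (-0.842)) = 0.421
c > 0: the analyst has a conservative response bias.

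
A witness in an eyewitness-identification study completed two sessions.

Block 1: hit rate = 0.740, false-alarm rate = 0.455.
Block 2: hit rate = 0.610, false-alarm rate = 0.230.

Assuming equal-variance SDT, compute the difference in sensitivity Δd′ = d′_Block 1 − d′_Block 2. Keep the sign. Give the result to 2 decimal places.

Block 1: z(0.740) = 0.643, z(0.455) = -0.113, d' = 0.756
Block 2: z(0.610) = 0.279, z(0.230) = -0.739, d' = 1.018
Δd' = d'_Block 1 − d'_Block 2 = 0.756 − 1.018 = -0.262
Block 2 has the higher sensitivity.

Δd′ = -0.26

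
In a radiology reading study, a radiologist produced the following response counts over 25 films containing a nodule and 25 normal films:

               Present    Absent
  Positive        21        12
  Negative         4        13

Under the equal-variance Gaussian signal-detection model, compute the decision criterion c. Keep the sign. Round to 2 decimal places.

c = -0.47

H = 21/25 = 0.8400
FA = 12/25 = 0.4800
z(0.8400) = 0.9945, z(0.4800) = -0.0502
c = −½·[z(H) + z(FA)] = −0.5 × (0.9945 + (-0.0502)) = -0.47215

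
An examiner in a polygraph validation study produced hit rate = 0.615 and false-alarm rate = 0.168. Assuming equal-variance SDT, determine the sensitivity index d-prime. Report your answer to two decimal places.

z(H) = z(0.615) = 0.2924
z(FA) = z(0.168) = -0.9621
d' = z(H) − z(FA) = 0.2924 − (-0.9621) = 1.2545

d-prime = 1.25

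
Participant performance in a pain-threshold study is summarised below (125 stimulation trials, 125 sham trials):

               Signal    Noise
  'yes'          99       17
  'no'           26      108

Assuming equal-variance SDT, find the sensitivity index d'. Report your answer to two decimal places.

d' = 1.91

H = 99/125 = 0.7920
FA = 17/125 = 0.1360
Φ⁻¹(H) = Φ⁻¹(0.7920) = 0.8134
Φ⁻¹(FA) = Φ⁻¹(0.1360) = -1.0985
d' = z(H) − z(FA) = 0.8134 − (-1.0985) = 1.9119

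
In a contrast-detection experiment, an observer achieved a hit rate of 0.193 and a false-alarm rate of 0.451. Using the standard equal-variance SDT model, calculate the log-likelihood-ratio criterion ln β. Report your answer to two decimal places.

ln β = -0.37

z(H) = z(0.193) = -0.867
z(FA) = z(0.451) = -0.123
ln β = −½·[z(H)² − z(FA)²] = −0.5 × (0.752 − 0.015) = -0.3685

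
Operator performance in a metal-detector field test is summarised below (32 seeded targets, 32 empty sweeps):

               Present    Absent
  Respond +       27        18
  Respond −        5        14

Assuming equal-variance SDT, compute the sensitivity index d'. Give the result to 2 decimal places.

d' = 0.85

H = 27/32 = 0.8438
FA = 18/32 = 0.5625
Φ⁻¹(H) = Φ⁻¹(0.8438) = 1.010
Φ⁻¹(FA) = Φ⁻¹(0.5625) = 0.157
d' = z(H) − z(FA) = 1.010 − 0.157 = 0.853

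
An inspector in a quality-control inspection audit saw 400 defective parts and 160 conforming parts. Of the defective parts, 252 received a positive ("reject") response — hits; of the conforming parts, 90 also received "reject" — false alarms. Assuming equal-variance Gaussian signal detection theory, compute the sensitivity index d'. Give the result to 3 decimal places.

H = 252/400 = 0.6300
FA = 90/160 = 0.5625
Φ⁻¹(H) = 0.3319
Φ⁻¹(FA) = 0.1573
d' = z(H) − z(FA) = 0.3319 − 0.1573 = 0.1746

d' = 0.175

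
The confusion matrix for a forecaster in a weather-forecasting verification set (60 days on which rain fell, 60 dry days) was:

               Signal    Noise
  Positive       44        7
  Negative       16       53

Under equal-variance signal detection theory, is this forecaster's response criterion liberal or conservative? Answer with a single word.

conservative

z(H) = 0.623, z(FA) = -1.192
c = −½·(z(H) + z(FA)) = 0.2845
c > 0 → conservative criterion (biased toward responding “no”).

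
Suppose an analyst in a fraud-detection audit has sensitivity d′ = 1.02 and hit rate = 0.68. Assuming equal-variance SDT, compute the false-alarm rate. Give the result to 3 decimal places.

false-alarm rate = 0.290

z(hit rate) = z(0.68) = 0.4677
z(FA) = z(H) − d' = 0.4677 − 1.02 = -0.5523
false-alarm rate = Φ(-0.5523) = 0.2904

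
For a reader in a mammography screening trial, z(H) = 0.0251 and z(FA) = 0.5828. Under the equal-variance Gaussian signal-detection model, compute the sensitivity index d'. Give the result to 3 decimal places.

d' = -0.558

d' = z(H) − z(FA) = 0.0251 − 0.5828 = -0.5577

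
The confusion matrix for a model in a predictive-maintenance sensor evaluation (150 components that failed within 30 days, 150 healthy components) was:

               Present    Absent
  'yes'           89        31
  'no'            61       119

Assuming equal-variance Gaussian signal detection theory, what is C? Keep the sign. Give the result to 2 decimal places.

H = 89/150 = 0.5933
FA = 31/150 = 0.2067
z(H) = z(0.5933) = 0.236
z(FA) = z(0.2067) = -0.818
c = −½·[z(H) + z(FA)] = −0.5 × (0.236 + (-0.818)) = 0.291

C = 0.29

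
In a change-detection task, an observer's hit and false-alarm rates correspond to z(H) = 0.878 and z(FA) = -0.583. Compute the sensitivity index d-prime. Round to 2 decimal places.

d-prime = 1.46

d' = z(H) − z(FA) = 0.878 − (-0.583) = 1.461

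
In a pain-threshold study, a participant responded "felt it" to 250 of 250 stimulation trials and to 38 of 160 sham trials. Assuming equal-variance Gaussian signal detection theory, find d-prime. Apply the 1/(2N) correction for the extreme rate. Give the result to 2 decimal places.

d-prime = 3.59

The hit rate is 250/250 = 1, so apply the 1/(2N) correction: H → 1 − 1/(2·250) = 0.99800.
z(H) = z(0.99800) = 2.878
z(FA) = z(0.23750) = -0.714
d' = 2.878 − (-0.714) = 3.592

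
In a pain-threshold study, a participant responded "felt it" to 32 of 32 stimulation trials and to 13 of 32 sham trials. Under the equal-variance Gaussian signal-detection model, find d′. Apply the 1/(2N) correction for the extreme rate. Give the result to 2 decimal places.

The hit rate is 32/32 = 1, so apply the 1/(2N) correction: H → 1 − 1/(2·32) = 0.98438.
z(H) = z(0.98438) = 2.154
z(FA) = z(0.40625) = -0.237
d' = 2.154 − (-0.237) = 2.391

d′ = 2.39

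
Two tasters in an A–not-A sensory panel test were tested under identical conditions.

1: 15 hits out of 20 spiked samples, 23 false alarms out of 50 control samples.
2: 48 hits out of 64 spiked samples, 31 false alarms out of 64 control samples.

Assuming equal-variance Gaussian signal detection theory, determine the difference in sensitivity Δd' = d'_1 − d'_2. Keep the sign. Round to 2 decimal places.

Δd' = 0.06

1: z(0.7500) = 0.674, z(0.4600) = -0.100, d' = 0.774
2: z(0.7500) = 0.674, z(0.4844) = -0.039, d' = 0.713
Δd' = d'_1 − d'_2 = 0.774 − 0.713 = 0.061
1 has the higher sensitivity.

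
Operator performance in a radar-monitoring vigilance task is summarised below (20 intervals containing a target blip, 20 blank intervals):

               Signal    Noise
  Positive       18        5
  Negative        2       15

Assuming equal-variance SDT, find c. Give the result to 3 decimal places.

H = 18/20 = 0.9000
FA = 5/20 = 0.2500
z(0.9000) = 1.2816, z(0.2500) = -0.6745
c = −½·[z(H) + z(FA)] = −0.5 × (1.2816 + (-0.6745)) = -0.30355
c < 0: the operator has a liberal response bias.

c = -0.304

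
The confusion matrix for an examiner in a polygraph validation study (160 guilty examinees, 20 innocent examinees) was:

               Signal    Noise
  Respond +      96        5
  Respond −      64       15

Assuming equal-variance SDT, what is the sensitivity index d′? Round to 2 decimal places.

H = 96/160 = 0.6000
FA = 5/20 = 0.2500
Φ⁻¹(H) = 0.253
Φ⁻¹(FA) = -0.674
d' = z(H) − z(FA) = 0.253 − (-0.674) = 0.927

d′ = 0.93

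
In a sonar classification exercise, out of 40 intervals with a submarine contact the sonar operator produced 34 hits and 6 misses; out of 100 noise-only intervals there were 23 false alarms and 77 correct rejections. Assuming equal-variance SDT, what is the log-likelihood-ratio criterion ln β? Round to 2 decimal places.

H = 34/40 = 0.8500
FA = 23/100 = 0.2300
z(H) = 1.036
z(FA) = -0.739
ln β = −½·[z(H)² − z(FA)²] = −0.5 × (1.073 − 0.546) = -0.2635

ln β = -0.26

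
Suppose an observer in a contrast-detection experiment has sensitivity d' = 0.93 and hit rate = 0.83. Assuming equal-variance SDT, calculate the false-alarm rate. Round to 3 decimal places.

z(hit rate) = z(0.83) = 0.9542
z(FA) = z(H) − d' = 0.9542 − 0.93 = 0.0242
false-alarm rate = Φ(0.0242) = 0.5097

false-alarm rate = 0.510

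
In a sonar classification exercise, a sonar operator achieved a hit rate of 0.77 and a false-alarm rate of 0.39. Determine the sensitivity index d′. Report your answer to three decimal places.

z(H) = z(0.77) = 0.7388
z(FA) = z(0.39) = -0.2793
d' = z(H) − z(FA) = 0.7388 − (-0.2793) = 1.0181

d′ = 1.018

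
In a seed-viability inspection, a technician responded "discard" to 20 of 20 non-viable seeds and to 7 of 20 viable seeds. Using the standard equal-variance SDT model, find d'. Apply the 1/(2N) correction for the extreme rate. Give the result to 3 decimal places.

The hit rate is 20/20 = 1, so apply the 1/(2N) correction: H → 1 − 1/(2·20) = 0.97500.
z(H) = z(0.97500) = 1.9600
z(FA) = z(0.35000) = -0.3853
d' = 1.9600 − (-0.3853) = 2.3453

d' = 2.345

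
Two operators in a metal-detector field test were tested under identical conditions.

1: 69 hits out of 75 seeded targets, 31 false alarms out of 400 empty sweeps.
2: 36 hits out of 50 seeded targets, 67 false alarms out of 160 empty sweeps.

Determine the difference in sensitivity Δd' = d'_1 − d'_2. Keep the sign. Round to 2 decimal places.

Δd' = 2.04

1: z(0.9200) = 1.405, z(0.0775) = -1.422, d' = 2.827
2: z(0.7200) = 0.583, z(0.4188) = -0.205, d' = 0.788
Δd' = d'_1 − d'_2 = 2.827 − 0.788 = 2.039
1 has the higher sensitivity.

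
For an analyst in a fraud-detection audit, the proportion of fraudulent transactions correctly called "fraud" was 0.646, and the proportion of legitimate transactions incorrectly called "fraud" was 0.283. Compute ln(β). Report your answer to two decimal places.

ln β = 0.09

z(H) = z(0.646) = 0.375
z(FA) = z(0.283) = -0.574
ln β = −½·[z(H)² − z(FA)²] = −0.5 × (0.141 − 0.329) = 0.094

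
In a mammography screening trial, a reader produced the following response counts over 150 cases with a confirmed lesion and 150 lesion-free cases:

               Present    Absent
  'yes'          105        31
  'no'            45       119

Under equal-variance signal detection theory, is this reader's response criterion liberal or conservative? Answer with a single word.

z(H) = 0.524, z(FA) = -0.818
c = −½·(z(H) + z(FA)) = 0.147
c > 0 → conservative criterion (biased toward responding “no”).

conservative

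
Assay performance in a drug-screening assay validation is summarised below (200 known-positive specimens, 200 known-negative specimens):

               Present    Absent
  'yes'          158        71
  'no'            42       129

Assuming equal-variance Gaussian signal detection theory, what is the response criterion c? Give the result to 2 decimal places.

c = -0.22

H = 158/200 = 0.7900
FA = 71/200 = 0.3550
z(H) = 0.806
z(FA) = -0.372
c = −½·[z(H) + z(FA)] = −0.5 × (0.806 + (-0.372)) = -0.217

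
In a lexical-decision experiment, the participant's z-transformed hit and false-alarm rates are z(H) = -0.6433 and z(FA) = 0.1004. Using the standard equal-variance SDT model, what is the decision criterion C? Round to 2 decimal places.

C = 0.27

c = −½·[z(H) + z(FA)] = −½·(-0.6433 + 0.1004) = 0.27145
c > 0: the participant has a conservative response bias.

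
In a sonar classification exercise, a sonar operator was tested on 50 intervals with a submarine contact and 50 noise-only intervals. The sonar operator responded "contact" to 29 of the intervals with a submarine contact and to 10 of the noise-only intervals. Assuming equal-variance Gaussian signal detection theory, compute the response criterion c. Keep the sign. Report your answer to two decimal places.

H = 29/50 = 0.5800
FA = 10/50 = 0.2000
z(H) = z(0.5800) = 0.202
z(FA) = z(0.2000) = -0.842
c = −½·[z(H) + z(FA)] = −0.5 × (0.202 + (-0.842)) = 0.320
c > 0: the sonar operator has a conservative response bias.

c = 0.32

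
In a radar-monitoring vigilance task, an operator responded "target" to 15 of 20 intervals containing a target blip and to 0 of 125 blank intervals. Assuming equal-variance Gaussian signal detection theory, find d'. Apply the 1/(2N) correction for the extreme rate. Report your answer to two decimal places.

The false-alarm rate is 0/125 = 0, so apply the 1/(2N) correction: FA → 1/(2·125) = 0.00400.
z(H) = z(0.75000) = 0.674
z(FA) = z(0.00400) = -2.652
d' = 0.674 − (-2.652) = 3.326

d' = 3.33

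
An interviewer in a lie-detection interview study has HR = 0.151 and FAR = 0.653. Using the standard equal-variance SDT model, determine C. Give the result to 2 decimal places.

z(0.151) = -1.032, z(0.653) = 0.393
c = −½·[z(H) + z(FA)] = −0.5 × (-1.032 + 0.393) = 0.3195
c > 0: the interviewer has a conservative response bias.

C = 0.32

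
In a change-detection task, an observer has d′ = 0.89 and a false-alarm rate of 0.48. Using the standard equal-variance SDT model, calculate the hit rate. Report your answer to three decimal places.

hit rate = 0.800

z(false-alarm rate) = z(0.48) = -0.0502
z(H) = z(FA) + d' = -0.0502 + 0.89 = 0.8398
hit rate = Φ(0.8398) = 0.7995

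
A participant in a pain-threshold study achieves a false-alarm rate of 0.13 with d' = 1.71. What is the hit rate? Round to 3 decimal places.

hit rate = 0.720

z(false-alarm rate) = z(0.13) = -1.1264
z(H) = z(FA) + d' = -1.1264 + 1.71 = 0.5836
hit rate = Φ(0.5836) = 0.7203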